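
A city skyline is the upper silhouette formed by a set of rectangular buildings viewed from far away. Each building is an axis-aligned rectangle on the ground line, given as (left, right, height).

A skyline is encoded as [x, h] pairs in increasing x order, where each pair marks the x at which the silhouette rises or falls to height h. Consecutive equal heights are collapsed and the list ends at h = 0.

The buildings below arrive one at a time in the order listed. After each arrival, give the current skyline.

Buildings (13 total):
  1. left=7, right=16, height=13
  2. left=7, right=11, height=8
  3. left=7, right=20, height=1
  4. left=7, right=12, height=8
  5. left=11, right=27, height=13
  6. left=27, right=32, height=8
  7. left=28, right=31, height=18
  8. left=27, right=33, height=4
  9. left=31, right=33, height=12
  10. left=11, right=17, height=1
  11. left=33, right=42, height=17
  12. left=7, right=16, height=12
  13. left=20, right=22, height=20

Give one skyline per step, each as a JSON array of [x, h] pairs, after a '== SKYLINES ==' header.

== SKYLINES ==
[[7,13],[16,0]]
[[7,13],[16,0]]
[[7,13],[16,1],[20,0]]
[[7,13],[16,1],[20,0]]
[[7,13],[27,0]]
[[7,13],[27,8],[32,0]]
[[7,13],[27,8],[28,18],[31,8],[32,0]]
[[7,13],[27,8],[28,18],[31,8],[32,4],[33,0]]
[[7,13],[27,8],[28,18],[31,12],[33,0]]
[[7,13],[27,8],[28,18],[31,12],[33,0]]
[[7,13],[27,8],[28,18],[31,12],[33,17],[42,0]]
[[7,13],[27,8],[28,18],[31,12],[33,17],[42,0]]
[[7,13],[20,20],[22,13],[27,8],[28,18],[31,12],[33,17],[42,0]]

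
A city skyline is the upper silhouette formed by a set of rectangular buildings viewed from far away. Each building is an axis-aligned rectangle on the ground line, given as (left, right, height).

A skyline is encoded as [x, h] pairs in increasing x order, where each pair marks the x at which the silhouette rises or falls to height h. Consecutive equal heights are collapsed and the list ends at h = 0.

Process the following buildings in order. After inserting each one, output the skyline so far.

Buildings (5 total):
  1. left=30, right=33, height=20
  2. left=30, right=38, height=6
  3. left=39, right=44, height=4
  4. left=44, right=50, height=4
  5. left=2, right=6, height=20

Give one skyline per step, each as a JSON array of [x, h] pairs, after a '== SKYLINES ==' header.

== SKYLINES ==
[[30,20],[33,0]]
[[30,20],[33,6],[38,0]]
[[30,20],[33,6],[38,0],[39,4],[44,0]]
[[30,20],[33,6],[38,0],[39,4],[50,0]]
[[2,20],[6,0],[30,20],[33,6],[38,0],[39,4],[50,0]]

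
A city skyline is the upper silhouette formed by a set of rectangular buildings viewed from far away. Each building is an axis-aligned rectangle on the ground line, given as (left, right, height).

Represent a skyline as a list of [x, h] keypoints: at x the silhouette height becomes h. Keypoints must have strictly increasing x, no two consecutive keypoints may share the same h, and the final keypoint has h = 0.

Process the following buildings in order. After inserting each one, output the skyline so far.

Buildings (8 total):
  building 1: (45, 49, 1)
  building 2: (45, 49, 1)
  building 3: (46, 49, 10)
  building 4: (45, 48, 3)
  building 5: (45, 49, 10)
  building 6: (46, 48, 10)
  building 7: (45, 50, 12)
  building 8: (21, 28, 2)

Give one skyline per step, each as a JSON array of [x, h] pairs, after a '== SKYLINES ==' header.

== SKYLINES ==
[[45,1],[49,0]]
[[45,1],[49,0]]
[[45,1],[46,10],[49,0]]
[[45,3],[46,10],[49,0]]
[[45,10],[49,0]]
[[45,10],[49,0]]
[[45,12],[50,0]]
[[21,2],[28,0],[45,12],[50,0]]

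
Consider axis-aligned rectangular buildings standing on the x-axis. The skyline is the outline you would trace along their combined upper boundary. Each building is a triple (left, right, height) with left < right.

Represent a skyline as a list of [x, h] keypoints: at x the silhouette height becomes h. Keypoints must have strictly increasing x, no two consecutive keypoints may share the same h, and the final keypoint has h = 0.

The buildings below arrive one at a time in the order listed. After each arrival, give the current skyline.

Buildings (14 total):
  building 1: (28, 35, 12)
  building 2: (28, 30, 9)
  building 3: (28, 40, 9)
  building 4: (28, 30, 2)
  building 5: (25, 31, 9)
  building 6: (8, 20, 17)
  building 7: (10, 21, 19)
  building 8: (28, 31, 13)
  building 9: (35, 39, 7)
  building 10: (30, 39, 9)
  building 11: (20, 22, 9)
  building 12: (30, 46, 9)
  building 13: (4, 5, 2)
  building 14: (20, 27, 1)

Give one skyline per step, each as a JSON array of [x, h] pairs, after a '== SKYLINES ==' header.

== SKYLINES ==
[[28,12],[35,0]]
[[28,12],[35,0]]
[[28,12],[35,9],[40,0]]
[[28,12],[35,9],[40,0]]
[[25,9],[28,12],[35,9],[40,0]]
[[8,17],[20,0],[25,9],[28,12],[35,9],[40,0]]
[[8,17],[10,19],[21,0],[25,9],[28,12],[35,9],[40,0]]
[[8,17],[10,19],[21,0],[25,9],[28,13],[31,12],[35,9],[40,0]]
[[8,17],[10,19],[21,0],[25,9],[28,13],[31,12],[35,9],[40,0]]
[[8,17],[10,19],[21,0],[25,9],[28,13],[31,12],[35,9],[40,0]]
[[8,17],[10,19],[21,9],[22,0],[25,9],[28,13],[31,12],[35,9],[40,0]]
[[8,17],[10,19],[21,9],[22,0],[25,9],[28,13],[31,12],[35,9],[46,0]]
[[4,2],[5,0],[8,17],[10,19],[21,9],[22,0],[25,9],[28,13],[31,12],[35,9],[46,0]]
[[4,2],[5,0],[8,17],[10,19],[21,9],[22,1],[25,9],[28,13],[31,12],[35,9],[46,0]]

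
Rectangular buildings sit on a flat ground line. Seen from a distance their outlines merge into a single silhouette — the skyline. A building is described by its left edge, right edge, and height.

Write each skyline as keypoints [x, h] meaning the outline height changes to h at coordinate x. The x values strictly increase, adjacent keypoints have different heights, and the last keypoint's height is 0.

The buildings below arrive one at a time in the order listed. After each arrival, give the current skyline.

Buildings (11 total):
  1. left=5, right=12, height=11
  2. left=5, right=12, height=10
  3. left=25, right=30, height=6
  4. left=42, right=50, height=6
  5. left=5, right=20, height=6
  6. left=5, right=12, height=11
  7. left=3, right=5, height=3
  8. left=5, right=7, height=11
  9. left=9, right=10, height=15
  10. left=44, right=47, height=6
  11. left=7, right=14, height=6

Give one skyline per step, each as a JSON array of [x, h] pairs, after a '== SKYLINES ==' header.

== SKYLINES ==
[[5,11],[12,0]]
[[5,11],[12,0]]
[[5,11],[12,0],[25,6],[30,0]]
[[5,11],[12,0],[25,6],[30,0],[42,6],[50,0]]
[[5,11],[12,6],[20,0],[25,6],[30,0],[42,6],[50,0]]
[[5,11],[12,6],[20,0],[25,6],[30,0],[42,6],[50,0]]
[[3,3],[5,11],[12,6],[20,0],[25,6],[30,0],[42,6],[50,0]]
[[3,3],[5,11],[12,6],[20,0],[25,6],[30,0],[42,6],[50,0]]
[[3,3],[5,11],[9,15],[10,11],[12,6],[20,0],[25,6],[30,0],[42,6],[50,0]]
[[3,3],[5,11],[9,15],[10,11],[12,6],[20,0],[25,6],[30,0],[42,6],[50,0]]
[[3,3],[5,11],[9,15],[10,11],[12,6],[20,0],[25,6],[30,0],[42,6],[50,0]]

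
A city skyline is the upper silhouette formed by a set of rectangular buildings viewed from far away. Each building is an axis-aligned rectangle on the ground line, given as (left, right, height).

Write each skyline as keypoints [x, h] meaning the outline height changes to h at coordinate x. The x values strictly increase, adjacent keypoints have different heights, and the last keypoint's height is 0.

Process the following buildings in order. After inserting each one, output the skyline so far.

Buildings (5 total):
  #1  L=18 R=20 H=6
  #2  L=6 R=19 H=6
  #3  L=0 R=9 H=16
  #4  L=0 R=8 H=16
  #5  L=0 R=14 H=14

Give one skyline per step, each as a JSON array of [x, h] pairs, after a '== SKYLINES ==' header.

== SKYLINES ==
[[18,6],[20,0]]
[[6,6],[20,0]]
[[0,16],[9,6],[20,0]]
[[0,16],[9,6],[20,0]]
[[0,16],[9,14],[14,6],[20,0]]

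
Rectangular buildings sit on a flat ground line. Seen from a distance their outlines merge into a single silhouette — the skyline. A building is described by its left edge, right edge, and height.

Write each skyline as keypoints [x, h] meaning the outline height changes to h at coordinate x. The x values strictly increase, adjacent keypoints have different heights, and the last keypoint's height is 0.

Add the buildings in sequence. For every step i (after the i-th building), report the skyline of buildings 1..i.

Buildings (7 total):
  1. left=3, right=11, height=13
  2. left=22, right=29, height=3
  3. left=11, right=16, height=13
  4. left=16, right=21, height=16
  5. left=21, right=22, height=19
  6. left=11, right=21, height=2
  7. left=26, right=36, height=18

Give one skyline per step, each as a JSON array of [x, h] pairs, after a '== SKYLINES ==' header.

== SKYLINES ==
[[3,13],[11,0]]
[[3,13],[11,0],[22,3],[29,0]]
[[3,13],[16,0],[22,3],[29,0]]
[[3,13],[16,16],[21,0],[22,3],[29,0]]
[[3,13],[16,16],[21,19],[22,3],[29,0]]
[[3,13],[16,16],[21,19],[22,3],[29,0]]
[[3,13],[16,16],[21,19],[22,3],[26,18],[36,0]]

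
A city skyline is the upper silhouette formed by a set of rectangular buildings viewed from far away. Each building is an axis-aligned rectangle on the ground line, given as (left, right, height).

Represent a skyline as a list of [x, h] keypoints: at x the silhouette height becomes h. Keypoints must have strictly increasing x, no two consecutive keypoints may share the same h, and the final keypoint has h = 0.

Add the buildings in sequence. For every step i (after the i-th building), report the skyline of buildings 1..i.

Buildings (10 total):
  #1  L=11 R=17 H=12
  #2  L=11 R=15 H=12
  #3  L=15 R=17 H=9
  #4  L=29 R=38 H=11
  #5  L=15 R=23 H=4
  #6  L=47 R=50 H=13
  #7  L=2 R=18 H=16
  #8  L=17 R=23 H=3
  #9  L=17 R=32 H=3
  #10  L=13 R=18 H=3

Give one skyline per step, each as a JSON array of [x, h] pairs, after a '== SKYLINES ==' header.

== SKYLINES ==
[[11,12],[17,0]]
[[11,12],[17,0]]
[[11,12],[17,0]]
[[11,12],[17,0],[29,11],[38,0]]
[[11,12],[17,4],[23,0],[29,11],[38,0]]
[[11,12],[17,4],[23,0],[29,11],[38,0],[47,13],[50,0]]
[[2,16],[18,4],[23,0],[29,11],[38,0],[47,13],[50,0]]
[[2,16],[18,4],[23,0],[29,11],[38,0],[47,13],[50,0]]
[[2,16],[18,4],[23,3],[29,11],[38,0],[47,13],[50,0]]
[[2,16],[18,4],[23,3],[29,11],[38,0],[47,13],[50,0]]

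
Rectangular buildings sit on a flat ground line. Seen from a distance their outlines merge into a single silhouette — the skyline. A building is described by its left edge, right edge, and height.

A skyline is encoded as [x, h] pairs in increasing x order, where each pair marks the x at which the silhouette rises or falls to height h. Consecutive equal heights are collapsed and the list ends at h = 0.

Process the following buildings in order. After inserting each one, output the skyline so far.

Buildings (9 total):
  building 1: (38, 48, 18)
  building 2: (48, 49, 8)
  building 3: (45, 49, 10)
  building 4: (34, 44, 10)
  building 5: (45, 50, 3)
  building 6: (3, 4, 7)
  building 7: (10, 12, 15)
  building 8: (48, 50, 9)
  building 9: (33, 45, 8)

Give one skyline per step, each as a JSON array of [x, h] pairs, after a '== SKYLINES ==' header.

== SKYLINES ==
[[38,18],[48,0]]
[[38,18],[48,8],[49,0]]
[[38,18],[48,10],[49,0]]
[[34,10],[38,18],[48,10],[49,0]]
[[34,10],[38,18],[48,10],[49,3],[50,0]]
[[3,7],[4,0],[34,10],[38,18],[48,10],[49,3],[50,0]]
[[3,7],[4,0],[10,15],[12,0],[34,10],[38,18],[48,10],[49,3],[50,0]]
[[3,7],[4,0],[10,15],[12,0],[34,10],[38,18],[48,10],[49,9],[50,0]]
[[3,7],[4,0],[10,15],[12,0],[33,8],[34,10],[38,18],[48,10],[49,9],[50,0]]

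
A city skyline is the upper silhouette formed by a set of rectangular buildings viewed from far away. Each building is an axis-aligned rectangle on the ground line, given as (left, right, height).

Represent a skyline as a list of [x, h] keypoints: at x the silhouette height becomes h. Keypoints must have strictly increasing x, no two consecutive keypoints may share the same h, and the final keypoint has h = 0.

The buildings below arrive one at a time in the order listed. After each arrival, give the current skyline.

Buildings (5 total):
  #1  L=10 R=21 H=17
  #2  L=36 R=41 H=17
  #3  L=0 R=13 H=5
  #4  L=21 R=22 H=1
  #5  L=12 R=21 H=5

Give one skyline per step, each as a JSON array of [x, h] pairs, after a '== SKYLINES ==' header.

== SKYLINES ==
[[10,17],[21,0]]
[[10,17],[21,0],[36,17],[41,0]]
[[0,5],[10,17],[21,0],[36,17],[41,0]]
[[0,5],[10,17],[21,1],[22,0],[36,17],[41,0]]
[[0,5],[10,17],[21,1],[22,0],[36,17],[41,0]]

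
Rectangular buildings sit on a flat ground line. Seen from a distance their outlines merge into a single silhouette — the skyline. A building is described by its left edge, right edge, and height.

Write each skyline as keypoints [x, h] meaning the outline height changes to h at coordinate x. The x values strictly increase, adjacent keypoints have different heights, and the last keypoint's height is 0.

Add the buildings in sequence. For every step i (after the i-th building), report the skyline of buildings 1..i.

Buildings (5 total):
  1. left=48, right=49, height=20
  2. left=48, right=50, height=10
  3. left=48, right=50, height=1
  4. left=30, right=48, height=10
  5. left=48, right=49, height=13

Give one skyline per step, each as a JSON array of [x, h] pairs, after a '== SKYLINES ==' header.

== SKYLINES ==
[[48,20],[49,0]]
[[48,20],[49,10],[50,0]]
[[48,20],[49,10],[50,0]]
[[30,10],[48,20],[49,10],[50,0]]
[[30,10],[48,20],[49,10],[50,0]]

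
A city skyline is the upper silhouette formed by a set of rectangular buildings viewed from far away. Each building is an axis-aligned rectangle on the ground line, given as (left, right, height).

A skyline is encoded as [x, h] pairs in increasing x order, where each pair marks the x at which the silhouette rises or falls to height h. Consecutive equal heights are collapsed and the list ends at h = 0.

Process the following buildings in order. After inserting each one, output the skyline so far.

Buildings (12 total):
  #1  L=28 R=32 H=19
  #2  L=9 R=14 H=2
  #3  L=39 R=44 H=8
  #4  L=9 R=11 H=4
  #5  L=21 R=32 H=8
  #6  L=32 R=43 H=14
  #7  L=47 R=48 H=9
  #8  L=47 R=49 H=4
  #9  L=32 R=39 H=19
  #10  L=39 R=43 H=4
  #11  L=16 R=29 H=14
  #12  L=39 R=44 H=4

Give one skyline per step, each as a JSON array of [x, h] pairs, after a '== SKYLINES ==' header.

== SKYLINES ==
[[28,19],[32,0]]
[[9,2],[14,0],[28,19],[32,0]]
[[9,2],[14,0],[28,19],[32,0],[39,8],[44,0]]
[[9,4],[11,2],[14,0],[28,19],[32,0],[39,8],[44,0]]
[[9,4],[11,2],[14,0],[21,8],[28,19],[32,0],[39,8],[44,0]]
[[9,4],[11,2],[14,0],[21,8],[28,19],[32,14],[43,8],[44,0]]
[[9,4],[11,2],[14,0],[21,8],[28,19],[32,14],[43,8],[44,0],[47,9],[48,0]]
[[9,4],[11,2],[14,0],[21,8],[28,19],[32,14],[43,8],[44,0],[47,9],[48,4],[49,0]]
[[9,4],[11,2],[14,0],[21,8],[28,19],[39,14],[43,8],[44,0],[47,9],[48,4],[49,0]]
[[9,4],[11,2],[14,0],[21,8],[28,19],[39,14],[43,8],[44,0],[47,9],[48,4],[49,0]]
[[9,4],[11,2],[14,0],[16,14],[28,19],[39,14],[43,8],[44,0],[47,9],[48,4],[49,0]]
[[9,4],[11,2],[14,0],[16,14],[28,19],[39,14],[43,8],[44,0],[47,9],[48,4],[49,0]]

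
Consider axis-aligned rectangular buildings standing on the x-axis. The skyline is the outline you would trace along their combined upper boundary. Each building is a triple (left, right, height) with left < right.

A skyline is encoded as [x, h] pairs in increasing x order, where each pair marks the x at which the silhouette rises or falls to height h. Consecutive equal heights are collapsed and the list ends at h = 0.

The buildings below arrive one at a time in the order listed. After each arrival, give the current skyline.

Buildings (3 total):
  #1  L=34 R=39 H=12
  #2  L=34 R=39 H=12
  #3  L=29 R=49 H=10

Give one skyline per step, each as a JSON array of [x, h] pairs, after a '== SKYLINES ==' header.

== SKYLINES ==
[[34,12],[39,0]]
[[34,12],[39,0]]
[[29,10],[34,12],[39,10],[49,0]]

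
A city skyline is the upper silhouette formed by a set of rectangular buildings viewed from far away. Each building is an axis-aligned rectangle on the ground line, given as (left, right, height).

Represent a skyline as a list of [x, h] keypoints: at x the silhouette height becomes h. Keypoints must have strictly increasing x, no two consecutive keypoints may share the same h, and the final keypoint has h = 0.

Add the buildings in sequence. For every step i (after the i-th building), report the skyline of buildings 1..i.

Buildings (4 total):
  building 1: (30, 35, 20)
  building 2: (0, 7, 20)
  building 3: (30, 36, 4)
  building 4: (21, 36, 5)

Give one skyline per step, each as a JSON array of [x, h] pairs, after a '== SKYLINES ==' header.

== SKYLINES ==
[[30,20],[35,0]]
[[0,20],[7,0],[30,20],[35,0]]
[[0,20],[7,0],[30,20],[35,4],[36,0]]
[[0,20],[7,0],[21,5],[30,20],[35,5],[36,0]]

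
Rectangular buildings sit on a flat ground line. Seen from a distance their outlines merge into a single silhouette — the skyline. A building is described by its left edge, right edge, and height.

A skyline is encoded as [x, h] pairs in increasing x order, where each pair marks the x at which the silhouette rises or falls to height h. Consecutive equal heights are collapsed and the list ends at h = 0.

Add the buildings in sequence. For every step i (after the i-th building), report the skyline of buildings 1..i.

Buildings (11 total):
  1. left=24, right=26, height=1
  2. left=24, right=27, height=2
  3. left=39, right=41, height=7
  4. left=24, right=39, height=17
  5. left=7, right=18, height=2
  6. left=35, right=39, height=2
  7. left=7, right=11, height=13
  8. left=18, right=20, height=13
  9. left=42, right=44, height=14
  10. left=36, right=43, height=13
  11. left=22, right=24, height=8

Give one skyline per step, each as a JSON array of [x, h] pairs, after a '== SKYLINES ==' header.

== SKYLINES ==
[[24,1],[26,0]]
[[24,2],[27,0]]
[[24,2],[27,0],[39,7],[41,0]]
[[24,17],[39,7],[41,0]]
[[7,2],[18,0],[24,17],[39,7],[41,0]]
[[7,2],[18,0],[24,17],[39,7],[41,0]]
[[7,13],[11,2],[18,0],[24,17],[39,7],[41,0]]
[[7,13],[11,2],[18,13],[20,0],[24,17],[39,7],[41,0]]
[[7,13],[11,2],[18,13],[20,0],[24,17],[39,7],[41,0],[42,14],[44,0]]
[[7,13],[11,2],[18,13],[20,0],[24,17],[39,13],[42,14],[44,0]]
[[7,13],[11,2],[18,13],[20,0],[22,8],[24,17],[39,13],[42,14],[44,0]]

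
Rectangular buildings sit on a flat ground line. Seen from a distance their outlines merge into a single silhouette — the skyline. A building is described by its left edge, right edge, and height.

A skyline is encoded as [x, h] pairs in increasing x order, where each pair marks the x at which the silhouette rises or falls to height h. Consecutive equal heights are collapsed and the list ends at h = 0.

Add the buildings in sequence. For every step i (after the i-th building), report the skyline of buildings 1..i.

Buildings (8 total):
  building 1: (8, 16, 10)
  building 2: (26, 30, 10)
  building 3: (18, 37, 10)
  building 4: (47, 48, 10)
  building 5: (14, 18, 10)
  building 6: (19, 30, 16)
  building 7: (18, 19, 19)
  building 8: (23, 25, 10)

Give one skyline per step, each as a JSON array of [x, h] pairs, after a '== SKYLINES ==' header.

== SKYLINES ==
[[8,10],[16,0]]
[[8,10],[16,0],[26,10],[30,0]]
[[8,10],[16,0],[18,10],[37,0]]
[[8,10],[16,0],[18,10],[37,0],[47,10],[48,0]]
[[8,10],[37,0],[47,10],[48,0]]
[[8,10],[19,16],[30,10],[37,0],[47,10],[48,0]]
[[8,10],[18,19],[19,16],[30,10],[37,0],[47,10],[48,0]]
[[8,10],[18,19],[19,16],[30,10],[37,0],[47,10],[48,0]]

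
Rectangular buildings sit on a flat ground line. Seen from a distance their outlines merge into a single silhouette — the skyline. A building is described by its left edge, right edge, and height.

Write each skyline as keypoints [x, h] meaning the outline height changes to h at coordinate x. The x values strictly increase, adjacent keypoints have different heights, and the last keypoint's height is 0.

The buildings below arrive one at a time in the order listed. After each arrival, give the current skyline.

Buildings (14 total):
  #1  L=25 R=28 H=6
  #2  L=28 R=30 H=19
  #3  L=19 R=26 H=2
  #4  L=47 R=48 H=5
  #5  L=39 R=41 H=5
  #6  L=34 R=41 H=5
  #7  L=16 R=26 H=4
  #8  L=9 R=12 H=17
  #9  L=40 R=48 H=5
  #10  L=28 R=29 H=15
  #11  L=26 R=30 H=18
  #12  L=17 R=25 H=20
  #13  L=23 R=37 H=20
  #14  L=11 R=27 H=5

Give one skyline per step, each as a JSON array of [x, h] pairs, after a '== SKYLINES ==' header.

== SKYLINES ==
[[25,6],[28,0]]
[[25,6],[28,19],[30,0]]
[[19,2],[25,6],[28,19],[30,0]]
[[19,2],[25,6],[28,19],[30,0],[47,5],[48,0]]
[[19,2],[25,6],[28,19],[30,0],[39,5],[41,0],[47,5],[48,0]]
[[19,2],[25,6],[28,19],[30,0],[34,5],[41,0],[47,5],[48,0]]
[[16,4],[25,6],[28,19],[30,0],[34,5],[41,0],[47,5],[48,0]]
[[9,17],[12,0],[16,4],[25,6],[28,19],[30,0],[34,5],[41,0],[47,5],[48,0]]
[[9,17],[12,0],[16,4],[25,6],[28,19],[30,0],[34,5],[48,0]]
[[9,17],[12,0],[16,4],[25,6],[28,19],[30,0],[34,5],[48,0]]
[[9,17],[12,0],[16,4],[25,6],[26,18],[28,19],[30,0],[34,5],[48,0]]
[[9,17],[12,0],[16,4],[17,20],[25,6],[26,18],[28,19],[30,0],[34,5],[48,0]]
[[9,17],[12,0],[16,4],[17,20],[37,5],[48,0]]
[[9,17],[12,5],[17,20],[37,5],[48,0]]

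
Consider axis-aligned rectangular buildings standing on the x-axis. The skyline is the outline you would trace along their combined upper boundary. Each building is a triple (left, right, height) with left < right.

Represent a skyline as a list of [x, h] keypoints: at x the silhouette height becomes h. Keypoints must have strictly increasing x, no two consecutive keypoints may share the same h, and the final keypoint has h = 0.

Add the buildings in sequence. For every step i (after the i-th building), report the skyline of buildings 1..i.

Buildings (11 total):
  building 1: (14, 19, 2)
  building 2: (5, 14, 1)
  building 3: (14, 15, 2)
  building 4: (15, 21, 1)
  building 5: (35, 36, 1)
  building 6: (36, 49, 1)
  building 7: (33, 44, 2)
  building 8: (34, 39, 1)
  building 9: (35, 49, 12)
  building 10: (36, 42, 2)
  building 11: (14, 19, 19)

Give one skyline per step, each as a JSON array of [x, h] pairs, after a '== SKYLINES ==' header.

== SKYLINES ==
[[14,2],[19,0]]
[[5,1],[14,2],[19,0]]
[[5,1],[14,2],[19,0]]
[[5,1],[14,2],[19,1],[21,0]]
[[5,1],[14,2],[19,1],[21,0],[35,1],[36,0]]
[[5,1],[14,2],[19,1],[21,0],[35,1],[49,0]]
[[5,1],[14,2],[19,1],[21,0],[33,2],[44,1],[49,0]]
[[5,1],[14,2],[19,1],[21,0],[33,2],[44,1],[49,0]]
[[5,1],[14,2],[19,1],[21,0],[33,2],[35,12],[49,0]]
[[5,1],[14,2],[19,1],[21,0],[33,2],[35,12],[49,0]]
[[5,1],[14,19],[19,1],[21,0],[33,2],[35,12],[49,0]]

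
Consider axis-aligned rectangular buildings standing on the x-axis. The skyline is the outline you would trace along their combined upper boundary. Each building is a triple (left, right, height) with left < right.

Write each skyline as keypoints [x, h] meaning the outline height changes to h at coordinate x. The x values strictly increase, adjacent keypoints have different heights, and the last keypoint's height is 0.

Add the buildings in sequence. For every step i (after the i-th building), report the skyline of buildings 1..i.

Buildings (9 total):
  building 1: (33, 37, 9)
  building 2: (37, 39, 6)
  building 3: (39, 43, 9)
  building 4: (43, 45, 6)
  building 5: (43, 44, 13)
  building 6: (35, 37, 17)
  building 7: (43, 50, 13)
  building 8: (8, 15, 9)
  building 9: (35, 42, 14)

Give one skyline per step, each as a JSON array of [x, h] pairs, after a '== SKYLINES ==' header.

== SKYLINES ==
[[33,9],[37,0]]
[[33,9],[37,6],[39,0]]
[[33,9],[37,6],[39,9],[43,0]]
[[33,9],[37,6],[39,9],[43,6],[45,0]]
[[33,9],[37,6],[39,9],[43,13],[44,6],[45,0]]
[[33,9],[35,17],[37,6],[39,9],[43,13],[44,6],[45,0]]
[[33,9],[35,17],[37,6],[39,9],[43,13],[50,0]]
[[8,9],[15,0],[33,9],[35,17],[37,6],[39,9],[43,13],[50,0]]
[[8,9],[15,0],[33,9],[35,17],[37,14],[42,9],[43,13],[50,0]]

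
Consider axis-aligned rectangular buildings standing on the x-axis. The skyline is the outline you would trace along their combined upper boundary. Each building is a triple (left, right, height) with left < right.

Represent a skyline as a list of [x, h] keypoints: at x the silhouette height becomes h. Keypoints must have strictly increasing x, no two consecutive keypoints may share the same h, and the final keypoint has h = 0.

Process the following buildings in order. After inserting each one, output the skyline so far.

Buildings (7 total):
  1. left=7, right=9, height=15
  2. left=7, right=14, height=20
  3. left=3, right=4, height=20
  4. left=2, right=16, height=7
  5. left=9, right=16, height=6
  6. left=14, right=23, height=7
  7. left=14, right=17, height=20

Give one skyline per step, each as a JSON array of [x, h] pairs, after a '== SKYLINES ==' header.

== SKYLINES ==
[[7,15],[9,0]]
[[7,20],[14,0]]
[[3,20],[4,0],[7,20],[14,0]]
[[2,7],[3,20],[4,7],[7,20],[14,7],[16,0]]
[[2,7],[3,20],[4,7],[7,20],[14,7],[16,0]]
[[2,7],[3,20],[4,7],[7,20],[14,7],[23,0]]
[[2,7],[3,20],[4,7],[7,20],[17,7],[23,0]]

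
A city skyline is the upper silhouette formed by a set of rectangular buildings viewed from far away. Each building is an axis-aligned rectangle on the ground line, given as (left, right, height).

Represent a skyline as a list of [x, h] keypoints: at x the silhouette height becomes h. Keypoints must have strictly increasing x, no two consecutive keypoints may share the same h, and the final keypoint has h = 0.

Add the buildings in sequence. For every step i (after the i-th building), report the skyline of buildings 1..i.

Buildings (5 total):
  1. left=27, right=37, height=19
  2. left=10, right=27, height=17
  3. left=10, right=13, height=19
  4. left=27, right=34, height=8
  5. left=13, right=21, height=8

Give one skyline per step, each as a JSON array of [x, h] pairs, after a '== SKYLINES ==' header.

== SKYLINES ==
[[27,19],[37,0]]
[[10,17],[27,19],[37,0]]
[[10,19],[13,17],[27,19],[37,0]]
[[10,19],[13,17],[27,19],[37,0]]
[[10,19],[13,17],[27,19],[37,0]]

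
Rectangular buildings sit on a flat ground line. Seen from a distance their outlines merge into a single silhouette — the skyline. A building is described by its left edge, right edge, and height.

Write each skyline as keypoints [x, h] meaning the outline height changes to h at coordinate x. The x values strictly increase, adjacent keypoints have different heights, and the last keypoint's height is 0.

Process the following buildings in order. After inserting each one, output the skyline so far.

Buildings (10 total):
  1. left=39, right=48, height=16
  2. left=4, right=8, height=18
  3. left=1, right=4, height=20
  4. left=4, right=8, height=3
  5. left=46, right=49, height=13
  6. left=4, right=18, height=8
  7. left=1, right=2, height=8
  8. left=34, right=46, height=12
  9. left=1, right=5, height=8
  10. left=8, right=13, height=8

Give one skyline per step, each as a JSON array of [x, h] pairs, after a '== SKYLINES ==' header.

== SKYLINES ==
[[39,16],[48,0]]
[[4,18],[8,0],[39,16],[48,0]]
[[1,20],[4,18],[8,0],[39,16],[48,0]]
[[1,20],[4,18],[8,0],[39,16],[48,0]]
[[1,20],[4,18],[8,0],[39,16],[48,13],[49,0]]
[[1,20],[4,18],[8,8],[18,0],[39,16],[48,13],[49,0]]
[[1,20],[4,18],[8,8],[18,0],[39,16],[48,13],[49,0]]
[[1,20],[4,18],[8,8],[18,0],[34,12],[39,16],[48,13],[49,0]]
[[1,20],[4,18],[8,8],[18,0],[34,12],[39,16],[48,13],[49,0]]
[[1,20],[4,18],[8,8],[18,0],[34,12],[39,16],[48,13],[49,0]]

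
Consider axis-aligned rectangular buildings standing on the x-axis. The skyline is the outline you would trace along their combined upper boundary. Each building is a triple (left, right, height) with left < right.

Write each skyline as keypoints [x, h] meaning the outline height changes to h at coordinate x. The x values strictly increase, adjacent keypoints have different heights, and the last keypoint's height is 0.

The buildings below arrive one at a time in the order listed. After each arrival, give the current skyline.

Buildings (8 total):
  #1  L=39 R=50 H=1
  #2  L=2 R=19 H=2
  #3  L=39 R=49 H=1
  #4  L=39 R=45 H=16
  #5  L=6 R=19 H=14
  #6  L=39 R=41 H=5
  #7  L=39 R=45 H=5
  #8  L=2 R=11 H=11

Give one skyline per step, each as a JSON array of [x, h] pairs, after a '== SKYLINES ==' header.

== SKYLINES ==
[[39,1],[50,0]]
[[2,2],[19,0],[39,1],[50,0]]
[[2,2],[19,0],[39,1],[50,0]]
[[2,2],[19,0],[39,16],[45,1],[50,0]]
[[2,2],[6,14],[19,0],[39,16],[45,1],[50,0]]
[[2,2],[6,14],[19,0],[39,16],[45,1],[50,0]]
[[2,2],[6,14],[19,0],[39,16],[45,1],[50,0]]
[[2,11],[6,14],[19,0],[39,16],[45,1],[50,0]]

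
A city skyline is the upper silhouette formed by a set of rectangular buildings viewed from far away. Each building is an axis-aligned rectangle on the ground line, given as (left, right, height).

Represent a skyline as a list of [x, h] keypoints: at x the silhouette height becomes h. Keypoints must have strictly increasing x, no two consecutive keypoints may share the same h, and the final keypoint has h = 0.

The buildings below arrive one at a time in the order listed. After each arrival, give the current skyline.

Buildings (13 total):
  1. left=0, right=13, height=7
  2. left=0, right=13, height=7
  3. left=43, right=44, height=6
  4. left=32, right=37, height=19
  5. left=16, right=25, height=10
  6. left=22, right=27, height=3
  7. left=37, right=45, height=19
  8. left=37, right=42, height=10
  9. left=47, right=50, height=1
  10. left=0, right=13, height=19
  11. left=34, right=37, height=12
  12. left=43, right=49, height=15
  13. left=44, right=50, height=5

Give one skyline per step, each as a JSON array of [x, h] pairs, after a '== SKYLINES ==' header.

== SKYLINES ==
[[0,7],[13,0]]
[[0,7],[13,0]]
[[0,7],[13,0],[43,6],[44,0]]
[[0,7],[13,0],[32,19],[37,0],[43,6],[44,0]]
[[0,7],[13,0],[16,10],[25,0],[32,19],[37,0],[43,6],[44,0]]
[[0,7],[13,0],[16,10],[25,3],[27,0],[32,19],[37,0],[43,6],[44,0]]
[[0,7],[13,0],[16,10],[25,3],[27,0],[32,19],[45,0]]
[[0,7],[13,0],[16,10],[25,3],[27,0],[32,19],[45,0]]
[[0,7],[13,0],[16,10],[25,3],[27,0],[32,19],[45,0],[47,1],[50,0]]
[[0,19],[13,0],[16,10],[25,3],[27,0],[32,19],[45,0],[47,1],[50,0]]
[[0,19],[13,0],[16,10],[25,3],[27,0],[32,19],[45,0],[47,1],[50,0]]
[[0,19],[13,0],[16,10],[25,3],[27,0],[32,19],[45,15],[49,1],[50,0]]
[[0,19],[13,0],[16,10],[25,3],[27,0],[32,19],[45,15],[49,5],[50,0]]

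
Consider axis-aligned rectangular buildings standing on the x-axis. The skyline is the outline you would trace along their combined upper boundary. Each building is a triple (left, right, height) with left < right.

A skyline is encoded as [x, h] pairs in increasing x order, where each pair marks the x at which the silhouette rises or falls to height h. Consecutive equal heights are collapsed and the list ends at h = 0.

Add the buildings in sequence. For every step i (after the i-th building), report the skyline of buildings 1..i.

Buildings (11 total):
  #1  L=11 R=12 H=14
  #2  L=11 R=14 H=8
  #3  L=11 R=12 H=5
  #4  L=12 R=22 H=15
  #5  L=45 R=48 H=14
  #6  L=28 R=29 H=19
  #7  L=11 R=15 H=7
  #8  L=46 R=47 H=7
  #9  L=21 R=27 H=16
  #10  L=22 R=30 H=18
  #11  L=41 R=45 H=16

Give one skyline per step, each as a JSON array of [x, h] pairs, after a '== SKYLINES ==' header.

== SKYLINES ==
[[11,14],[12,0]]
[[11,14],[12,8],[14,0]]
[[11,14],[12,8],[14,0]]
[[11,14],[12,15],[22,0]]
[[11,14],[12,15],[22,0],[45,14],[48,0]]
[[11,14],[12,15],[22,0],[28,19],[29,0],[45,14],[48,0]]
[[11,14],[12,15],[22,0],[28,19],[29,0],[45,14],[48,0]]
[[11,14],[12,15],[22,0],[28,19],[29,0],[45,14],[48,0]]
[[11,14],[12,15],[21,16],[27,0],[28,19],[29,0],[45,14],[48,0]]
[[11,14],[12,15],[21,16],[22,18],[28,19],[29,18],[30,0],[45,14],[48,0]]
[[11,14],[12,15],[21,16],[22,18],[28,19],[29,18],[30,0],[41,16],[45,14],[48,0]]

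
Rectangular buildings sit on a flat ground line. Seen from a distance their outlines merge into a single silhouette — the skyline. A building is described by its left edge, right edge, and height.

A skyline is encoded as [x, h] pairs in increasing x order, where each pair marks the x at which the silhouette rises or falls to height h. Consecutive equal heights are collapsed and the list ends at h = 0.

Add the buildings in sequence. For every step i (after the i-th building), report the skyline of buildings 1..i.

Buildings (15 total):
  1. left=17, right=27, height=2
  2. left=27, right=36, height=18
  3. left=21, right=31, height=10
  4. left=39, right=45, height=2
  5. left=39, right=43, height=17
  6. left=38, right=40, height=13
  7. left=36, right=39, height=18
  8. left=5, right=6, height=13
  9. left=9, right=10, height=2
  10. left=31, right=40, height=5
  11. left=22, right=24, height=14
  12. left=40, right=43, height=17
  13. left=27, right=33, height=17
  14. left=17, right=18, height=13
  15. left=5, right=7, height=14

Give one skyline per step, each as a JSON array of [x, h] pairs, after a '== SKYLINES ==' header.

== SKYLINES ==
[[17,2],[27,0]]
[[17,2],[27,18],[36,0]]
[[17,2],[21,10],[27,18],[36,0]]
[[17,2],[21,10],[27,18],[36,0],[39,2],[45,0]]
[[17,2],[21,10],[27,18],[36,0],[39,17],[43,2],[45,0]]
[[17,2],[21,10],[27,18],[36,0],[38,13],[39,17],[43,2],[45,0]]
[[17,2],[21,10],[27,18],[39,17],[43,2],[45,0]]
[[5,13],[6,0],[17,2],[21,10],[27,18],[39,17],[43,2],[45,0]]
[[5,13],[6,0],[9,2],[10,0],[17,2],[21,10],[27,18],[39,17],[43,2],[45,0]]
[[5,13],[6,0],[9,2],[10,0],[17,2],[21,10],[27,18],[39,17],[43,2],[45,0]]
[[5,13],[6,0],[9,2],[10,0],[17,2],[21,10],[22,14],[24,10],[27,18],[39,17],[43,2],[45,0]]
[[5,13],[6,0],[9,2],[10,0],[17,2],[21,10],[22,14],[24,10],[27,18],[39,17],[43,2],[45,0]]
[[5,13],[6,0],[9,2],[10,0],[17,2],[21,10],[22,14],[24,10],[27,18],[39,17],[43,2],[45,0]]
[[5,13],[6,0],[9,2],[10,0],[17,13],[18,2],[21,10],[22,14],[24,10],[27,18],[39,17],[43,2],[45,0]]
[[5,14],[7,0],[9,2],[10,0],[17,13],[18,2],[21,10],[22,14],[24,10],[27,18],[39,17],[43,2],[45,0]]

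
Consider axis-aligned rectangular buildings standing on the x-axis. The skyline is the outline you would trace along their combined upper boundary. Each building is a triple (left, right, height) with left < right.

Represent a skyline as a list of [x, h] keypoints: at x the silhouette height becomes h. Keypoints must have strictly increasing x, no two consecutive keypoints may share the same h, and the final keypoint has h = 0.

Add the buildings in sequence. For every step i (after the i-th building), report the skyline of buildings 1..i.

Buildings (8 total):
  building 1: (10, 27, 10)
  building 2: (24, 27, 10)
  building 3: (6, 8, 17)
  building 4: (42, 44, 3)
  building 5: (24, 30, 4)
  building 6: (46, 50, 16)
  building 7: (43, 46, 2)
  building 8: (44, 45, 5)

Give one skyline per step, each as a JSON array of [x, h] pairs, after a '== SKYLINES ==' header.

== SKYLINES ==
[[10,10],[27,0]]
[[10,10],[27,0]]
[[6,17],[8,0],[10,10],[27,0]]
[[6,17],[8,0],[10,10],[27,0],[42,3],[44,0]]
[[6,17],[8,0],[10,10],[27,4],[30,0],[42,3],[44,0]]
[[6,17],[8,0],[10,10],[27,4],[30,0],[42,3],[44,0],[46,16],[50,0]]
[[6,17],[8,0],[10,10],[27,4],[30,0],[42,3],[44,2],[46,16],[50,0]]
[[6,17],[8,0],[10,10],[27,4],[30,0],[42,3],[44,5],[45,2],[46,16],[50,0]]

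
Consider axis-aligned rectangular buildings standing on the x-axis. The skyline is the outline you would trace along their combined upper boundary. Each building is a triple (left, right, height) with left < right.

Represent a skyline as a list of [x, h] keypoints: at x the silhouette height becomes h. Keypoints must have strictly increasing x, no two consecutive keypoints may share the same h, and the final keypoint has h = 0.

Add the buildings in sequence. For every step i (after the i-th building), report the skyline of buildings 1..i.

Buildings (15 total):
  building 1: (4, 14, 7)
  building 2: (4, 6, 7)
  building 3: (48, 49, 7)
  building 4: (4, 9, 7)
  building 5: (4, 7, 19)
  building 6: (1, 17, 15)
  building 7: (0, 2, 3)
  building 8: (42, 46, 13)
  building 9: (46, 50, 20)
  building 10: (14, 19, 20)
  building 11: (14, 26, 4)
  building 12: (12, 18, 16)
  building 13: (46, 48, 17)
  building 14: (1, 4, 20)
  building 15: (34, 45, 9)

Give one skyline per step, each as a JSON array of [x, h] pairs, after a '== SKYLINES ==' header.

== SKYLINES ==
[[4,7],[14,0]]
[[4,7],[14,0]]
[[4,7],[14,0],[48,7],[49,0]]
[[4,7],[14,0],[48,7],[49,0]]
[[4,19],[7,7],[14,0],[48,7],[49,0]]
[[1,15],[4,19],[7,15],[17,0],[48,7],[49,0]]
[[0,3],[1,15],[4,19],[7,15],[17,0],[48,7],[49,0]]
[[0,3],[1,15],[4,19],[7,15],[17,0],[42,13],[46,0],[48,7],[49,0]]
[[0,3],[1,15],[4,19],[7,15],[17,0],[42,13],[46,20],[50,0]]
[[0,3],[1,15],[4,19],[7,15],[14,20],[19,0],[42,13],[46,20],[50,0]]
[[0,3],[1,15],[4,19],[7,15],[14,20],[19,4],[26,0],[42,13],[46,20],[50,0]]
[[0,3],[1,15],[4,19],[7,15],[12,16],[14,20],[19,4],[26,0],[42,13],[46,20],[50,0]]
[[0,3],[1,15],[4,19],[7,15],[12,16],[14,20],[19,4],[26,0],[42,13],[46,20],[50,0]]
[[0,3],[1,20],[4,19],[7,15],[12,16],[14,20],[19,4],[26,0],[42,13],[46,20],[50,0]]
[[0,3],[1,20],[4,19],[7,15],[12,16],[14,20],[19,4],[26,0],[34,9],[42,13],[46,20],[50,0]]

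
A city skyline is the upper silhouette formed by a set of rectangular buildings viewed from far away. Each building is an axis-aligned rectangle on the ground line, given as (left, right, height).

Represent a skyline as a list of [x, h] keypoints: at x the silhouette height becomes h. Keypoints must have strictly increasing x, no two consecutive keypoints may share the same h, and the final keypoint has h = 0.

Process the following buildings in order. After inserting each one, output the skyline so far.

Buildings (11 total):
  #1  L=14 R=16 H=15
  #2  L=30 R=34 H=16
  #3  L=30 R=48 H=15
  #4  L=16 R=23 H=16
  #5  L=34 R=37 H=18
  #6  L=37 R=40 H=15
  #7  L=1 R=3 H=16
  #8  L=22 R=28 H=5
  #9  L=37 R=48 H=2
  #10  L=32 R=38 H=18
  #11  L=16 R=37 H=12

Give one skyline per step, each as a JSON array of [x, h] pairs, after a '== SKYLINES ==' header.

== SKYLINES ==
[[14,15],[16,0]]
[[14,15],[16,0],[30,16],[34,0]]
[[14,15],[16,0],[30,16],[34,15],[48,0]]
[[14,15],[16,16],[23,0],[30,16],[34,15],[48,0]]
[[14,15],[16,16],[23,0],[30,16],[34,18],[37,15],[48,0]]
[[14,15],[16,16],[23,0],[30,16],[34,18],[37,15],[48,0]]
[[1,16],[3,0],[14,15],[16,16],[23,0],[30,16],[34,18],[37,15],[48,0]]
[[1,16],[3,0],[14,15],[16,16],[23,5],[28,0],[30,16],[34,18],[37,15],[48,0]]
[[1,16],[3,0],[14,15],[16,16],[23,5],[28,0],[30,16],[34,18],[37,15],[48,0]]
[[1,16],[3,0],[14,15],[16,16],[23,5],[28,0],[30,16],[32,18],[38,15],[48,0]]
[[1,16],[3,0],[14,15],[16,16],[23,12],[30,16],[32,18],[38,15],[48,0]]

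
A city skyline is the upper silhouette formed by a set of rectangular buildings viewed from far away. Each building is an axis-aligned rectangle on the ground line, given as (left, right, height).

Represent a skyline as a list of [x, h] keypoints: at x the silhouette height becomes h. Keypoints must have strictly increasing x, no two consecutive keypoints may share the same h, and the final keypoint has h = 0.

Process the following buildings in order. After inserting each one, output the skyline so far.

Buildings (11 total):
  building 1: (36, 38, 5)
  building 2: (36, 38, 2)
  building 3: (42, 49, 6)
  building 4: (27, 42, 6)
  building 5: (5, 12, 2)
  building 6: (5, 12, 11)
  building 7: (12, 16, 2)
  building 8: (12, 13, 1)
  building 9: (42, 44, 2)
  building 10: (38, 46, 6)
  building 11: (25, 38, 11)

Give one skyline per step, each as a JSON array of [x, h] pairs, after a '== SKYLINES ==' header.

== SKYLINES ==
[[36,5],[38,0]]
[[36,5],[38,0]]
[[36,5],[38,0],[42,6],[49,0]]
[[27,6],[49,0]]
[[5,2],[12,0],[27,6],[49,0]]
[[5,11],[12,0],[27,6],[49,0]]
[[5,11],[12,2],[16,0],[27,6],[49,0]]
[[5,11],[12,2],[16,0],[27,6],[49,0]]
[[5,11],[12,2],[16,0],[27,6],[49,0]]
[[5,11],[12,2],[16,0],[27,6],[49,0]]
[[5,11],[12,2],[16,0],[25,11],[38,6],[49,0]]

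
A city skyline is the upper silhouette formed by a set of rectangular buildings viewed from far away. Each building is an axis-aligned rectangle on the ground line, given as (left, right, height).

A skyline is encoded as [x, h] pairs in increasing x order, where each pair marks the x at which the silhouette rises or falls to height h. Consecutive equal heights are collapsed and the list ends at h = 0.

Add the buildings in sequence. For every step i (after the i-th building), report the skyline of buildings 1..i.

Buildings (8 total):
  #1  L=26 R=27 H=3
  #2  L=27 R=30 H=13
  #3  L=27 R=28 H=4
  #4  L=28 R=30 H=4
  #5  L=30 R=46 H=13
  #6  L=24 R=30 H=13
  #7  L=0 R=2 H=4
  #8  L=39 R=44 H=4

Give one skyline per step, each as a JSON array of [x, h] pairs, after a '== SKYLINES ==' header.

== SKYLINES ==
[[26,3],[27,0]]
[[26,3],[27,13],[30,0]]
[[26,3],[27,13],[30,0]]
[[26,3],[27,13],[30,0]]
[[26,3],[27,13],[46,0]]
[[24,13],[46,0]]
[[0,4],[2,0],[24,13],[46,0]]
[[0,4],[2,0],[24,13],[46,0]]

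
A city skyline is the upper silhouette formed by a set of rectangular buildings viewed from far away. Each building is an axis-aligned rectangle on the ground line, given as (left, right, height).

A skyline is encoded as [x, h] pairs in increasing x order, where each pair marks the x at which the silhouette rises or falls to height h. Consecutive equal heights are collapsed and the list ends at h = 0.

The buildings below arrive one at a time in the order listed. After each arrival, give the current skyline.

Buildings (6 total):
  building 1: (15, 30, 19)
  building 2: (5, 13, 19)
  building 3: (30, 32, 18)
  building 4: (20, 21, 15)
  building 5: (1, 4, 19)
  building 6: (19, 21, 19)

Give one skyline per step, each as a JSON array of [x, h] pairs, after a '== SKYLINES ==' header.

== SKYLINES ==
[[15,19],[30,0]]
[[5,19],[13,0],[15,19],[30,0]]
[[5,19],[13,0],[15,19],[30,18],[32,0]]
[[5,19],[13,0],[15,19],[30,18],[32,0]]
[[1,19],[4,0],[5,19],[13,0],[15,19],[30,18],[32,0]]
[[1,19],[4,0],[5,19],[13,0],[15,19],[30,18],[32,0]]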